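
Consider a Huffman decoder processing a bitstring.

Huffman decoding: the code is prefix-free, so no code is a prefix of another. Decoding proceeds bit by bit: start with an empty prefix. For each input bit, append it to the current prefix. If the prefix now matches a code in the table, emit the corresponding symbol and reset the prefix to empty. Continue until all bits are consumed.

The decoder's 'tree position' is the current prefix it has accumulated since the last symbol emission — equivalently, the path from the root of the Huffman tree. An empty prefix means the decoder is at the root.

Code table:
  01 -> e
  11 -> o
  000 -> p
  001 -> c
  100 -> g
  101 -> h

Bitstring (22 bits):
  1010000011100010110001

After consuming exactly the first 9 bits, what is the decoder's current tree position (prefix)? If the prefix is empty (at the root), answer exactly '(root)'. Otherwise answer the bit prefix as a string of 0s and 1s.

Answer: (root)

Derivation:
Bit 0: prefix='1' (no match yet)
Bit 1: prefix='10' (no match yet)
Bit 2: prefix='101' -> emit 'h', reset
Bit 3: prefix='0' (no match yet)
Bit 4: prefix='00' (no match yet)
Bit 5: prefix='000' -> emit 'p', reset
Bit 6: prefix='0' (no match yet)
Bit 7: prefix='00' (no match yet)
Bit 8: prefix='001' -> emit 'c', reset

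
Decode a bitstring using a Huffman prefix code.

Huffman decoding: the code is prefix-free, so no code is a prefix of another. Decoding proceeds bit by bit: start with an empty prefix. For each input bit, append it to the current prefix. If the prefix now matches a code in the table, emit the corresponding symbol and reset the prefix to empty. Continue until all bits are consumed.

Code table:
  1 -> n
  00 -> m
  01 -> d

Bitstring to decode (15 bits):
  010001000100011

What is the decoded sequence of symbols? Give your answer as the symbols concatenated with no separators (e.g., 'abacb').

Answer: dmdmdmdn

Derivation:
Bit 0: prefix='0' (no match yet)
Bit 1: prefix='01' -> emit 'd', reset
Bit 2: prefix='0' (no match yet)
Bit 3: prefix='00' -> emit 'm', reset
Bit 4: prefix='0' (no match yet)
Bit 5: prefix='01' -> emit 'd', reset
Bit 6: prefix='0' (no match yet)
Bit 7: prefix='00' -> emit 'm', reset
Bit 8: prefix='0' (no match yet)
Bit 9: prefix='01' -> emit 'd', reset
Bit 10: prefix='0' (no match yet)
Bit 11: prefix='00' -> emit 'm', reset
Bit 12: prefix='0' (no match yet)
Bit 13: prefix='01' -> emit 'd', reset
Bit 14: prefix='1' -> emit 'n', reset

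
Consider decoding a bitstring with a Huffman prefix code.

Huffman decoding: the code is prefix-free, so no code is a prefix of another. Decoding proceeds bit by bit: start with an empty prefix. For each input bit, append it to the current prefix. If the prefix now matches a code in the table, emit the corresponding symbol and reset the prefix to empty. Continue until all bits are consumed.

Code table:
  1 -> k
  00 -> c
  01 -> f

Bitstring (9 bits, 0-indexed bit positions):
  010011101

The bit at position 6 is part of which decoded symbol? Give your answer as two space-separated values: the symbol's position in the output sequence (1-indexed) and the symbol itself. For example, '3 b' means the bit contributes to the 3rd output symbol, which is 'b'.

Bit 0: prefix='0' (no match yet)
Bit 1: prefix='01' -> emit 'f', reset
Bit 2: prefix='0' (no match yet)
Bit 3: prefix='00' -> emit 'c', reset
Bit 4: prefix='1' -> emit 'k', reset
Bit 5: prefix='1' -> emit 'k', reset
Bit 6: prefix='1' -> emit 'k', reset
Bit 7: prefix='0' (no match yet)
Bit 8: prefix='01' -> emit 'f', reset

Answer: 5 k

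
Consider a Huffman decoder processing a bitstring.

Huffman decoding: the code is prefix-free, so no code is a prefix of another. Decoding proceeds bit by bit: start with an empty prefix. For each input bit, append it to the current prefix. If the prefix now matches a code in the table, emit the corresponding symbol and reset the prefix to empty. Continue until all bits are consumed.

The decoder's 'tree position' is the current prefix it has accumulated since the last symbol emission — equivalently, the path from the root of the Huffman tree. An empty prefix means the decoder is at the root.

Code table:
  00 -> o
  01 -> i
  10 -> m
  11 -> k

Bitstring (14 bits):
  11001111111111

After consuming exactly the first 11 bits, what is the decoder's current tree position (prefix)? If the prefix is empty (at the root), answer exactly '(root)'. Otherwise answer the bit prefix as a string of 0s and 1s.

Answer: 1

Derivation:
Bit 0: prefix='1' (no match yet)
Bit 1: prefix='11' -> emit 'k', reset
Bit 2: prefix='0' (no match yet)
Bit 3: prefix='00' -> emit 'o', reset
Bit 4: prefix='1' (no match yet)
Bit 5: prefix='11' -> emit 'k', reset
Bit 6: prefix='1' (no match yet)
Bit 7: prefix='11' -> emit 'k', reset
Bit 8: prefix='1' (no match yet)
Bit 9: prefix='11' -> emit 'k', reset
Bit 10: prefix='1' (no match yet)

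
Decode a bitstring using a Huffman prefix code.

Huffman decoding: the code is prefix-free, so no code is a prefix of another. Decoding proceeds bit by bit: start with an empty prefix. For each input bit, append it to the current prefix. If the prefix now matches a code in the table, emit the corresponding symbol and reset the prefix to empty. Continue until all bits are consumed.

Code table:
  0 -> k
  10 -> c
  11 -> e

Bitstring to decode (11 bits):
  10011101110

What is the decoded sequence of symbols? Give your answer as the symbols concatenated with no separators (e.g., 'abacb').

Answer: ckecec

Derivation:
Bit 0: prefix='1' (no match yet)
Bit 1: prefix='10' -> emit 'c', reset
Bit 2: prefix='0' -> emit 'k', reset
Bit 3: prefix='1' (no match yet)
Bit 4: prefix='11' -> emit 'e', reset
Bit 5: prefix='1' (no match yet)
Bit 6: prefix='10' -> emit 'c', reset
Bit 7: prefix='1' (no match yet)
Bit 8: prefix='11' -> emit 'e', reset
Bit 9: prefix='1' (no match yet)
Bit 10: prefix='10' -> emit 'c', reset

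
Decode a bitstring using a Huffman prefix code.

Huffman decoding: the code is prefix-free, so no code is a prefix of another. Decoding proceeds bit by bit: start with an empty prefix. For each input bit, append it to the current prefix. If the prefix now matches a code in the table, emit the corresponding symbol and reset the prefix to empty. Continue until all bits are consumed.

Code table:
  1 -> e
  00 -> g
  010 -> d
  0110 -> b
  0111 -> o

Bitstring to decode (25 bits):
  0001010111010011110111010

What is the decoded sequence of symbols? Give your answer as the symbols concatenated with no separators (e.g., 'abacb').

Answer: gdeodoeod

Derivation:
Bit 0: prefix='0' (no match yet)
Bit 1: prefix='00' -> emit 'g', reset
Bit 2: prefix='0' (no match yet)
Bit 3: prefix='01' (no match yet)
Bit 4: prefix='010' -> emit 'd', reset
Bit 5: prefix='1' -> emit 'e', reset
Bit 6: prefix='0' (no match yet)
Bit 7: prefix='01' (no match yet)
Bit 8: prefix='011' (no match yet)
Bit 9: prefix='0111' -> emit 'o', reset
Bit 10: prefix='0' (no match yet)
Bit 11: prefix='01' (no match yet)
Bit 12: prefix='010' -> emit 'd', reset
Bit 13: prefix='0' (no match yet)
Bit 14: prefix='01' (no match yet)
Bit 15: prefix='011' (no match yet)
Bit 16: prefix='0111' -> emit 'o', reset
Bit 17: prefix='1' -> emit 'e', reset
Bit 18: prefix='0' (no match yet)
Bit 19: prefix='01' (no match yet)
Bit 20: prefix='011' (no match yet)
Bit 21: prefix='0111' -> emit 'o', reset
Bit 22: prefix='0' (no match yet)
Bit 23: prefix='01' (no match yet)
Bit 24: prefix='010' -> emit 'd', reset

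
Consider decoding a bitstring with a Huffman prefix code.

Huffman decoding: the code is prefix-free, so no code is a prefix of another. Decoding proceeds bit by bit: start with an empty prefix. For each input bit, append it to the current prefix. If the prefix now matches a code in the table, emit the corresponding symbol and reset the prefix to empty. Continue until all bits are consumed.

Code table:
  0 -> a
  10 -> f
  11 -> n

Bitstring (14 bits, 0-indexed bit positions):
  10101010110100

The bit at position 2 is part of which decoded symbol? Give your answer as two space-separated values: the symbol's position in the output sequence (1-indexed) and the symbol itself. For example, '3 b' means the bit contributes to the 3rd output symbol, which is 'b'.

Bit 0: prefix='1' (no match yet)
Bit 1: prefix='10' -> emit 'f', reset
Bit 2: prefix='1' (no match yet)
Bit 3: prefix='10' -> emit 'f', reset
Bit 4: prefix='1' (no match yet)
Bit 5: prefix='10' -> emit 'f', reset
Bit 6: prefix='1' (no match yet)

Answer: 2 f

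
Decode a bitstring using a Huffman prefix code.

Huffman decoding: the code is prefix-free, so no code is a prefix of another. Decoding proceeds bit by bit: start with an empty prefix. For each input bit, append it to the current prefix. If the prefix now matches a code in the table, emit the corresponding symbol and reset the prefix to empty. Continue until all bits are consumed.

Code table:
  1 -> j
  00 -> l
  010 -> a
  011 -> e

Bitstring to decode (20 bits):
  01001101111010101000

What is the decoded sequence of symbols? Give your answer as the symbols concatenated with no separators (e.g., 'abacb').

Bit 0: prefix='0' (no match yet)
Bit 1: prefix='01' (no match yet)
Bit 2: prefix='010' -> emit 'a', reset
Bit 3: prefix='0' (no match yet)
Bit 4: prefix='01' (no match yet)
Bit 5: prefix='011' -> emit 'e', reset
Bit 6: prefix='0' (no match yet)
Bit 7: prefix='01' (no match yet)
Bit 8: prefix='011' -> emit 'e', reset
Bit 9: prefix='1' -> emit 'j', reset
Bit 10: prefix='1' -> emit 'j', reset
Bit 11: prefix='0' (no match yet)
Bit 12: prefix='01' (no match yet)
Bit 13: prefix='010' -> emit 'a', reset
Bit 14: prefix='1' -> emit 'j', reset
Bit 15: prefix='0' (no match yet)
Bit 16: prefix='01' (no match yet)
Bit 17: prefix='010' -> emit 'a', reset
Bit 18: prefix='0' (no match yet)
Bit 19: prefix='00' -> emit 'l', reset

Answer: aeejjajal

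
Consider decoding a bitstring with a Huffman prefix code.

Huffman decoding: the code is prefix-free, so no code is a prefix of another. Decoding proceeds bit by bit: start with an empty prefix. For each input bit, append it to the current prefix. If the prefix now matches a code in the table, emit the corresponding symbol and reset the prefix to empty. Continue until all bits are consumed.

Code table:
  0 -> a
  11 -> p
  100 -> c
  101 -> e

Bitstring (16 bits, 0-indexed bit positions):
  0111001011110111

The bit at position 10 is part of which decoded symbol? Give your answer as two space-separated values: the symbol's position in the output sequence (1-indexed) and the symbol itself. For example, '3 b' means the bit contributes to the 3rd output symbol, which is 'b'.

Answer: 5 p

Derivation:
Bit 0: prefix='0' -> emit 'a', reset
Bit 1: prefix='1' (no match yet)
Bit 2: prefix='11' -> emit 'p', reset
Bit 3: prefix='1' (no match yet)
Bit 4: prefix='10' (no match yet)
Bit 5: prefix='100' -> emit 'c', reset
Bit 6: prefix='1' (no match yet)
Bit 7: prefix='10' (no match yet)
Bit 8: prefix='101' -> emit 'e', reset
Bit 9: prefix='1' (no match yet)
Bit 10: prefix='11' -> emit 'p', reset
Bit 11: prefix='1' (no match yet)
Bit 12: prefix='10' (no match yet)
Bit 13: prefix='101' -> emit 'e', reset
Bit 14: prefix='1' (no match yet)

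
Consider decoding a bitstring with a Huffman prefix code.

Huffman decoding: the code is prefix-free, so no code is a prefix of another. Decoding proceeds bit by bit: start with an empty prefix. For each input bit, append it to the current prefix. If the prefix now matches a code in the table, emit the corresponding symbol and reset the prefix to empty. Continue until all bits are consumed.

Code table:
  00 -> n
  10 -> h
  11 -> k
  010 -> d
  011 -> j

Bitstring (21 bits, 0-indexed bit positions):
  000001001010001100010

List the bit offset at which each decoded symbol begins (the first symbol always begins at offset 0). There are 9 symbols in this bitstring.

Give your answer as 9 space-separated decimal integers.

Answer: 0 2 4 7 10 12 14 16 18

Derivation:
Bit 0: prefix='0' (no match yet)
Bit 1: prefix='00' -> emit 'n', reset
Bit 2: prefix='0' (no match yet)
Bit 3: prefix='00' -> emit 'n', reset
Bit 4: prefix='0' (no match yet)
Bit 5: prefix='01' (no match yet)
Bit 6: prefix='010' -> emit 'd', reset
Bit 7: prefix='0' (no match yet)
Bit 8: prefix='01' (no match yet)
Bit 9: prefix='010' -> emit 'd', reset
Bit 10: prefix='1' (no match yet)
Bit 11: prefix='10' -> emit 'h', reset
Bit 12: prefix='0' (no match yet)
Bit 13: prefix='00' -> emit 'n', reset
Bit 14: prefix='1' (no match yet)
Bit 15: prefix='11' -> emit 'k', reset
Bit 16: prefix='0' (no match yet)
Bit 17: prefix='00' -> emit 'n', reset
Bit 18: prefix='0' (no match yet)
Bit 19: prefix='01' (no match yet)
Bit 20: prefix='010' -> emit 'd', reset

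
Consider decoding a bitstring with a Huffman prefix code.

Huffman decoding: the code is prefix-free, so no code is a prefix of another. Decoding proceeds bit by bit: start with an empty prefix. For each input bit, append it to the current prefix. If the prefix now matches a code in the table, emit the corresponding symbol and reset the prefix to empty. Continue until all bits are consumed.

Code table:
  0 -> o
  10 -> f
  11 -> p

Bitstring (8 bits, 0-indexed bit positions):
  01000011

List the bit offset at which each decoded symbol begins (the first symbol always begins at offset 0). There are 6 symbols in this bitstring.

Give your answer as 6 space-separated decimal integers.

Bit 0: prefix='0' -> emit 'o', reset
Bit 1: prefix='1' (no match yet)
Bit 2: prefix='10' -> emit 'f', reset
Bit 3: prefix='0' -> emit 'o', reset
Bit 4: prefix='0' -> emit 'o', reset
Bit 5: prefix='0' -> emit 'o', reset
Bit 6: prefix='1' (no match yet)
Bit 7: prefix='11' -> emit 'p', reset

Answer: 0 1 3 4 5 6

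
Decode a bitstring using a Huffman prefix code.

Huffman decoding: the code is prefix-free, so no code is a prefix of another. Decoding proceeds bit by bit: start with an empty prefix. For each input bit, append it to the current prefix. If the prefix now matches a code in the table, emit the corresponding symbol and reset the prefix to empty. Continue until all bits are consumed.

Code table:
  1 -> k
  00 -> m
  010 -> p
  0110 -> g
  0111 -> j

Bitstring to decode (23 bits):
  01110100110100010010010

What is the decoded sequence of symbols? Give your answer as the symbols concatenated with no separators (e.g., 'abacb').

Answer: jpgkmppp

Derivation:
Bit 0: prefix='0' (no match yet)
Bit 1: prefix='01' (no match yet)
Bit 2: prefix='011' (no match yet)
Bit 3: prefix='0111' -> emit 'j', reset
Bit 4: prefix='0' (no match yet)
Bit 5: prefix='01' (no match yet)
Bit 6: prefix='010' -> emit 'p', reset
Bit 7: prefix='0' (no match yet)
Bit 8: prefix='01' (no match yet)
Bit 9: prefix='011' (no match yet)
Bit 10: prefix='0110' -> emit 'g', reset
Bit 11: prefix='1' -> emit 'k', reset
Bit 12: prefix='0' (no match yet)
Bit 13: prefix='00' -> emit 'm', reset
Bit 14: prefix='0' (no match yet)
Bit 15: prefix='01' (no match yet)
Bit 16: prefix='010' -> emit 'p', reset
Bit 17: prefix='0' (no match yet)
Bit 18: prefix='01' (no match yet)
Bit 19: prefix='010' -> emit 'p', reset
Bit 20: prefix='0' (no match yet)
Bit 21: prefix='01' (no match yet)
Bit 22: prefix='010' -> emit 'p', reset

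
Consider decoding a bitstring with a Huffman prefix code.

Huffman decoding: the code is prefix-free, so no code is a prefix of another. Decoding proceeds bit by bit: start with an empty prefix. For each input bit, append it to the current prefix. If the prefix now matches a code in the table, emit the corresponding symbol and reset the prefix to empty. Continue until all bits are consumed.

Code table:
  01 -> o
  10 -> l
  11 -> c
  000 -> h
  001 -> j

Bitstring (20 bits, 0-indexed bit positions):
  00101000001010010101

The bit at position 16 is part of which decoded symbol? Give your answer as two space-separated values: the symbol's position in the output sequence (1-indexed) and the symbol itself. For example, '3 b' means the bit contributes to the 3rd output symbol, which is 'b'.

Bit 0: prefix='0' (no match yet)
Bit 1: prefix='00' (no match yet)
Bit 2: prefix='001' -> emit 'j', reset
Bit 3: prefix='0' (no match yet)
Bit 4: prefix='01' -> emit 'o', reset
Bit 5: prefix='0' (no match yet)
Bit 6: prefix='00' (no match yet)
Bit 7: prefix='000' -> emit 'h', reset
Bit 8: prefix='0' (no match yet)
Bit 9: prefix='00' (no match yet)
Bit 10: prefix='001' -> emit 'j', reset
Bit 11: prefix='0' (no match yet)
Bit 12: prefix='01' -> emit 'o', reset
Bit 13: prefix='0' (no match yet)
Bit 14: prefix='00' (no match yet)
Bit 15: prefix='001' -> emit 'j', reset
Bit 16: prefix='0' (no match yet)
Bit 17: prefix='01' -> emit 'o', reset
Bit 18: prefix='0' (no match yet)
Bit 19: prefix='01' -> emit 'o', reset

Answer: 7 o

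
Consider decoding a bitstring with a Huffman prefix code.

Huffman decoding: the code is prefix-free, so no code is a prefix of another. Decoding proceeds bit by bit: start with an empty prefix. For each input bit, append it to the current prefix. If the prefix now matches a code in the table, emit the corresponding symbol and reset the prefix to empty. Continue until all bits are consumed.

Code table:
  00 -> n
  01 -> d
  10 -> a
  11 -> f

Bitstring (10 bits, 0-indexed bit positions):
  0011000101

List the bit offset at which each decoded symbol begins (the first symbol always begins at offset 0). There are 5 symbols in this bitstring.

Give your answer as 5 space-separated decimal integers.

Bit 0: prefix='0' (no match yet)
Bit 1: prefix='00' -> emit 'n', reset
Bit 2: prefix='1' (no match yet)
Bit 3: prefix='11' -> emit 'f', reset
Bit 4: prefix='0' (no match yet)
Bit 5: prefix='00' -> emit 'n', reset
Bit 6: prefix='0' (no match yet)
Bit 7: prefix='01' -> emit 'd', reset
Bit 8: prefix='0' (no match yet)
Bit 9: prefix='01' -> emit 'd', reset

Answer: 0 2 4 6 8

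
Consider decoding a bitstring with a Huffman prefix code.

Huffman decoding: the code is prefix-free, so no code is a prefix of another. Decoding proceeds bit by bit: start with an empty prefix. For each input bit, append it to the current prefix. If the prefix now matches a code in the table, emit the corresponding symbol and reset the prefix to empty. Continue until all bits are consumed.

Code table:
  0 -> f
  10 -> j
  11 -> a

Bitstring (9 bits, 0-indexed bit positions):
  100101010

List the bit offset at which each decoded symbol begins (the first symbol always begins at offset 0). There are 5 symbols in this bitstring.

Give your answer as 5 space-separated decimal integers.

Answer: 0 2 3 5 7

Derivation:
Bit 0: prefix='1' (no match yet)
Bit 1: prefix='10' -> emit 'j', reset
Bit 2: prefix='0' -> emit 'f', reset
Bit 3: prefix='1' (no match yet)
Bit 4: prefix='10' -> emit 'j', reset
Bit 5: prefix='1' (no match yet)
Bit 6: prefix='10' -> emit 'j', reset
Bit 7: prefix='1' (no match yet)
Bit 8: prefix='10' -> emit 'j', reset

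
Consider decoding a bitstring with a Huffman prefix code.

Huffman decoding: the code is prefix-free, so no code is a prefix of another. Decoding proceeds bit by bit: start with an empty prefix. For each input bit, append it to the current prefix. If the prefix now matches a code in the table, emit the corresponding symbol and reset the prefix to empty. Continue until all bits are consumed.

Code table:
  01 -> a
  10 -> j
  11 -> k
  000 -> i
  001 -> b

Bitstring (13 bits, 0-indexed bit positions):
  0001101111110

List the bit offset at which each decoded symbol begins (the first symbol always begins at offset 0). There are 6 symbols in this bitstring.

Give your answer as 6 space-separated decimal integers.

Bit 0: prefix='0' (no match yet)
Bit 1: prefix='00' (no match yet)
Bit 2: prefix='000' -> emit 'i', reset
Bit 3: prefix='1' (no match yet)
Bit 4: prefix='11' -> emit 'k', reset
Bit 5: prefix='0' (no match yet)
Bit 6: prefix='01' -> emit 'a', reset
Bit 7: prefix='1' (no match yet)
Bit 8: prefix='11' -> emit 'k', reset
Bit 9: prefix='1' (no match yet)
Bit 10: prefix='11' -> emit 'k', reset
Bit 11: prefix='1' (no match yet)
Bit 12: prefix='10' -> emit 'j', reset

Answer: 0 3 5 7 9 11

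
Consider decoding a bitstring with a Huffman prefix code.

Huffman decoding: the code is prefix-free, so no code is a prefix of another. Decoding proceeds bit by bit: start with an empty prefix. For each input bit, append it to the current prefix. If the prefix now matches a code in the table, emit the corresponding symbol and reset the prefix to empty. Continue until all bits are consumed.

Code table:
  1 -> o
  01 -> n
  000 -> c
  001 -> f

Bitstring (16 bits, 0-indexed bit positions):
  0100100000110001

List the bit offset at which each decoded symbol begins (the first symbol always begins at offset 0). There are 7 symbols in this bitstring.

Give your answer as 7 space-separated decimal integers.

Answer: 0 2 5 8 11 12 15

Derivation:
Bit 0: prefix='0' (no match yet)
Bit 1: prefix='01' -> emit 'n', reset
Bit 2: prefix='0' (no match yet)
Bit 3: prefix='00' (no match yet)
Bit 4: prefix='001' -> emit 'f', reset
Bit 5: prefix='0' (no match yet)
Bit 6: prefix='00' (no match yet)
Bit 7: prefix='000' -> emit 'c', reset
Bit 8: prefix='0' (no match yet)
Bit 9: prefix='00' (no match yet)
Bit 10: prefix='001' -> emit 'f', reset
Bit 11: prefix='1' -> emit 'o', reset
Bit 12: prefix='0' (no match yet)
Bit 13: prefix='00' (no match yet)
Bit 14: prefix='000' -> emit 'c', reset
Bit 15: prefix='1' -> emit 'o', reset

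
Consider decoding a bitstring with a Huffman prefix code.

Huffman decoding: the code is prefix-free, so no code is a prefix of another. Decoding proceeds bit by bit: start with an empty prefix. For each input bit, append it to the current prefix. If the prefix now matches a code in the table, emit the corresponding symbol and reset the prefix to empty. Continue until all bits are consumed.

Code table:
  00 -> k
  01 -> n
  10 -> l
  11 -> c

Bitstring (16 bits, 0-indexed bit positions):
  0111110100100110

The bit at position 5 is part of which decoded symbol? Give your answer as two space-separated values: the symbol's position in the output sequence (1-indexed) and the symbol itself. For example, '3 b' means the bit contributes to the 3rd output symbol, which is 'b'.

Answer: 3 c

Derivation:
Bit 0: prefix='0' (no match yet)
Bit 1: prefix='01' -> emit 'n', reset
Bit 2: prefix='1' (no match yet)
Bit 3: prefix='11' -> emit 'c', reset
Bit 4: prefix='1' (no match yet)
Bit 5: prefix='11' -> emit 'c', reset
Bit 6: prefix='0' (no match yet)
Bit 7: prefix='01' -> emit 'n', reset
Bit 8: prefix='0' (no match yet)
Bit 9: prefix='00' -> emit 'k', reset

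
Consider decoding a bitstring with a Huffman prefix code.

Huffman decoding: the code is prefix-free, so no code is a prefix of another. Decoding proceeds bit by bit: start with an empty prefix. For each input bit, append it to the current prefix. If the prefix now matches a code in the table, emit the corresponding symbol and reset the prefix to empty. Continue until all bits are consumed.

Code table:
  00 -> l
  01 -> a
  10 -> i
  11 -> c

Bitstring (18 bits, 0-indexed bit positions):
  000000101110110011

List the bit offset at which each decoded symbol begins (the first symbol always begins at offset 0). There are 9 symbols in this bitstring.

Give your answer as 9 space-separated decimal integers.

Answer: 0 2 4 6 8 10 12 14 16

Derivation:
Bit 0: prefix='0' (no match yet)
Bit 1: prefix='00' -> emit 'l', reset
Bit 2: prefix='0' (no match yet)
Bit 3: prefix='00' -> emit 'l', reset
Bit 4: prefix='0' (no match yet)
Bit 5: prefix='00' -> emit 'l', reset
Bit 6: prefix='1' (no match yet)
Bit 7: prefix='10' -> emit 'i', reset
Bit 8: prefix='1' (no match yet)
Bit 9: prefix='11' -> emit 'c', reset
Bit 10: prefix='1' (no match yet)
Bit 11: prefix='10' -> emit 'i', reset
Bit 12: prefix='1' (no match yet)
Bit 13: prefix='11' -> emit 'c', reset
Bit 14: prefix='0' (no match yet)
Bit 15: prefix='00' -> emit 'l', reset
Bit 16: prefix='1' (no match yet)
Bit 17: prefix='11' -> emit 'c', reset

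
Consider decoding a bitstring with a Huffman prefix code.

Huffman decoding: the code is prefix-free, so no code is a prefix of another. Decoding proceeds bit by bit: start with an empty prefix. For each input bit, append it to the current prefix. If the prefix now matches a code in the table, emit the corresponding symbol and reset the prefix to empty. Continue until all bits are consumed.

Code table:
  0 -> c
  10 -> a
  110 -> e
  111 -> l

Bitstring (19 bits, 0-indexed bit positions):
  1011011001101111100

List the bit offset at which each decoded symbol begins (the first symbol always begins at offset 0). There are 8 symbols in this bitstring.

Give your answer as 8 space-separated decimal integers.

Answer: 0 2 5 8 9 12 15 18

Derivation:
Bit 0: prefix='1' (no match yet)
Bit 1: prefix='10' -> emit 'a', reset
Bit 2: prefix='1' (no match yet)
Bit 3: prefix='11' (no match yet)
Bit 4: prefix='110' -> emit 'e', reset
Bit 5: prefix='1' (no match yet)
Bit 6: prefix='11' (no match yet)
Bit 7: prefix='110' -> emit 'e', reset
Bit 8: prefix='0' -> emit 'c', reset
Bit 9: prefix='1' (no match yet)
Bit 10: prefix='11' (no match yet)
Bit 11: prefix='110' -> emit 'e', reset
Bit 12: prefix='1' (no match yet)
Bit 13: prefix='11' (no match yet)
Bit 14: prefix='111' -> emit 'l', reset
Bit 15: prefix='1' (no match yet)
Bit 16: prefix='11' (no match yet)
Bit 17: prefix='110' -> emit 'e', reset
Bit 18: prefix='0' -> emit 'c', reset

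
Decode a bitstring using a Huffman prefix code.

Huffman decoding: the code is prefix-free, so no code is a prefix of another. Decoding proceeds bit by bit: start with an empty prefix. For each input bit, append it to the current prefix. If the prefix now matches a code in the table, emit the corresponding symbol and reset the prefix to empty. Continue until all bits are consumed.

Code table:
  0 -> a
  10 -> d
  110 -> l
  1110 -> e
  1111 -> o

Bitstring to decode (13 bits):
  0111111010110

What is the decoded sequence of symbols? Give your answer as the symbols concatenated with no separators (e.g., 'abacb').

Bit 0: prefix='0' -> emit 'a', reset
Bit 1: prefix='1' (no match yet)
Bit 2: prefix='11' (no match yet)
Bit 3: prefix='111' (no match yet)
Bit 4: prefix='1111' -> emit 'o', reset
Bit 5: prefix='1' (no match yet)
Bit 6: prefix='11' (no match yet)
Bit 7: prefix='110' -> emit 'l', reset
Bit 8: prefix='1' (no match yet)
Bit 9: prefix='10' -> emit 'd', reset
Bit 10: prefix='1' (no match yet)
Bit 11: prefix='11' (no match yet)
Bit 12: prefix='110' -> emit 'l', reset

Answer: aoldl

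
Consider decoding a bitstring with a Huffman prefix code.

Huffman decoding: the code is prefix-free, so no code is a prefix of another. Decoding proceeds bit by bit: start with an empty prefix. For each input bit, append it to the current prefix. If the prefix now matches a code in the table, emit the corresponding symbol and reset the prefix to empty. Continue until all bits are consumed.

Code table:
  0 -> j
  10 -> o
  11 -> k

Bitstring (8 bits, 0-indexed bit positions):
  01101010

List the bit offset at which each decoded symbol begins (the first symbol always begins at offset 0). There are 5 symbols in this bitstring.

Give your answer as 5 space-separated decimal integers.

Bit 0: prefix='0' -> emit 'j', reset
Bit 1: prefix='1' (no match yet)
Bit 2: prefix='11' -> emit 'k', reset
Bit 3: prefix='0' -> emit 'j', reset
Bit 4: prefix='1' (no match yet)
Bit 5: prefix='10' -> emit 'o', reset
Bit 6: prefix='1' (no match yet)
Bit 7: prefix='10' -> emit 'o', reset

Answer: 0 1 3 4 6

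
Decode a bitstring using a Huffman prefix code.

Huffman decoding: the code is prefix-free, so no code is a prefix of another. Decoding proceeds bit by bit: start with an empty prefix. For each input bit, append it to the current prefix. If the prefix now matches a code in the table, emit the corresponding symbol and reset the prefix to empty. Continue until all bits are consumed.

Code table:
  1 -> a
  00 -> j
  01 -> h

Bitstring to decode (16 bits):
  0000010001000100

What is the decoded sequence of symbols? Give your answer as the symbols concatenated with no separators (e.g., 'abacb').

Bit 0: prefix='0' (no match yet)
Bit 1: prefix='00' -> emit 'j', reset
Bit 2: prefix='0' (no match yet)
Bit 3: prefix='00' -> emit 'j', reset
Bit 4: prefix='0' (no match yet)
Bit 5: prefix='01' -> emit 'h', reset
Bit 6: prefix='0' (no match yet)
Bit 7: prefix='00' -> emit 'j', reset
Bit 8: prefix='0' (no match yet)
Bit 9: prefix='01' -> emit 'h', reset
Bit 10: prefix='0' (no match yet)
Bit 11: prefix='00' -> emit 'j', reset
Bit 12: prefix='0' (no match yet)
Bit 13: prefix='01' -> emit 'h', reset
Bit 14: prefix='0' (no match yet)
Bit 15: prefix='00' -> emit 'j', reset

Answer: jjhjhjhj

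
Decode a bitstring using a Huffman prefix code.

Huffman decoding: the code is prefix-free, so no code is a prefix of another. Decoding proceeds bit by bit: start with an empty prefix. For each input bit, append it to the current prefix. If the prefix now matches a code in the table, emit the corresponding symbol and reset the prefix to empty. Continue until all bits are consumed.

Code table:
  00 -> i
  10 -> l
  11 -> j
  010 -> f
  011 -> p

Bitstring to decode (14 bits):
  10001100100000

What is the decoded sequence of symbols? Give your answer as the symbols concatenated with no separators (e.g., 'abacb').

Bit 0: prefix='1' (no match yet)
Bit 1: prefix='10' -> emit 'l', reset
Bit 2: prefix='0' (no match yet)
Bit 3: prefix='00' -> emit 'i', reset
Bit 4: prefix='1' (no match yet)
Bit 5: prefix='11' -> emit 'j', reset
Bit 6: prefix='0' (no match yet)
Bit 7: prefix='00' -> emit 'i', reset
Bit 8: prefix='1' (no match yet)
Bit 9: prefix='10' -> emit 'l', reset
Bit 10: prefix='0' (no match yet)
Bit 11: prefix='00' -> emit 'i', reset
Bit 12: prefix='0' (no match yet)
Bit 13: prefix='00' -> emit 'i', reset

Answer: lijilii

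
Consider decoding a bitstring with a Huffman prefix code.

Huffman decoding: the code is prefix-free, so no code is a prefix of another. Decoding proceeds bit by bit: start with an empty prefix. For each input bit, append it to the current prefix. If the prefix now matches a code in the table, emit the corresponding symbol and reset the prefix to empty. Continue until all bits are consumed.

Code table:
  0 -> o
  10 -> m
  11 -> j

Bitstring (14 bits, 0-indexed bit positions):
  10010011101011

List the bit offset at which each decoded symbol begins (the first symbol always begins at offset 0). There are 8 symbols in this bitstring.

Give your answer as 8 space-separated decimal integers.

Answer: 0 2 3 5 6 8 10 12

Derivation:
Bit 0: prefix='1' (no match yet)
Bit 1: prefix='10' -> emit 'm', reset
Bit 2: prefix='0' -> emit 'o', reset
Bit 3: prefix='1' (no match yet)
Bit 4: prefix='10' -> emit 'm', reset
Bit 5: prefix='0' -> emit 'o', reset
Bit 6: prefix='1' (no match yet)
Bit 7: prefix='11' -> emit 'j', reset
Bit 8: prefix='1' (no match yet)
Bit 9: prefix='10' -> emit 'm', reset
Bit 10: prefix='1' (no match yet)
Bit 11: prefix='10' -> emit 'm', reset
Bit 12: prefix='1' (no match yet)
Bit 13: prefix='11' -> emit 'j', reset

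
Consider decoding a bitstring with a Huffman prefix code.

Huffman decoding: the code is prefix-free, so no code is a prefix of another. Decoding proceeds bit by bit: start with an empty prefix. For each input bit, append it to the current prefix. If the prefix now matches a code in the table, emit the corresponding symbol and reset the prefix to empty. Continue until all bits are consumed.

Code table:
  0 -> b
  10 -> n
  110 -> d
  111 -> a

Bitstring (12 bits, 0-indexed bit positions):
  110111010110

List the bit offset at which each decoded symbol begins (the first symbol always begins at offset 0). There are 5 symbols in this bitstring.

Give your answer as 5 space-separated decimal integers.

Answer: 0 3 6 7 9

Derivation:
Bit 0: prefix='1' (no match yet)
Bit 1: prefix='11' (no match yet)
Bit 2: prefix='110' -> emit 'd', reset
Bit 3: prefix='1' (no match yet)
Bit 4: prefix='11' (no match yet)
Bit 5: prefix='111' -> emit 'a', reset
Bit 6: prefix='0' -> emit 'b', reset
Bit 7: prefix='1' (no match yet)
Bit 8: prefix='10' -> emit 'n', reset
Bit 9: prefix='1' (no match yet)
Bit 10: prefix='11' (no match yet)
Bit 11: prefix='110' -> emit 'd', reset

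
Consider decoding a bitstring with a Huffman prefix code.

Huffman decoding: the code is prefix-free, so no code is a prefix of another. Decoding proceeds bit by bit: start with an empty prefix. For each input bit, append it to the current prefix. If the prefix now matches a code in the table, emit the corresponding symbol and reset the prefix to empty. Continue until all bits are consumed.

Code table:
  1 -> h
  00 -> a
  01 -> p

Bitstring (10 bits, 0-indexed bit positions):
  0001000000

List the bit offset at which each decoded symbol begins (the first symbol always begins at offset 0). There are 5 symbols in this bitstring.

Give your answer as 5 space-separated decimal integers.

Answer: 0 2 4 6 8

Derivation:
Bit 0: prefix='0' (no match yet)
Bit 1: prefix='00' -> emit 'a', reset
Bit 2: prefix='0' (no match yet)
Bit 3: prefix='01' -> emit 'p', reset
Bit 4: prefix='0' (no match yet)
Bit 5: prefix='00' -> emit 'a', reset
Bit 6: prefix='0' (no match yet)
Bit 7: prefix='00' -> emit 'a', reset
Bit 8: prefix='0' (no match yet)
Bit 9: prefix='00' -> emit 'a', reset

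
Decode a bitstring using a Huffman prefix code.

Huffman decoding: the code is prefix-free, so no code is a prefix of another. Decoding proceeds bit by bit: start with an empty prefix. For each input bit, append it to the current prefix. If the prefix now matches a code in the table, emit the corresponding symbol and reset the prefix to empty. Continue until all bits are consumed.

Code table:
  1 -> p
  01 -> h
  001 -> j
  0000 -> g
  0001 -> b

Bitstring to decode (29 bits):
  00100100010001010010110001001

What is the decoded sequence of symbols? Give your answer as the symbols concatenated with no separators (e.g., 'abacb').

Answer: jjbbhjhpbj

Derivation:
Bit 0: prefix='0' (no match yet)
Bit 1: prefix='00' (no match yet)
Bit 2: prefix='001' -> emit 'j', reset
Bit 3: prefix='0' (no match yet)
Bit 4: prefix='00' (no match yet)
Bit 5: prefix='001' -> emit 'j', reset
Bit 6: prefix='0' (no match yet)
Bit 7: prefix='00' (no match yet)
Bit 8: prefix='000' (no match yet)
Bit 9: prefix='0001' -> emit 'b', reset
Bit 10: prefix='0' (no match yet)
Bit 11: prefix='00' (no match yet)
Bit 12: prefix='000' (no match yet)
Bit 13: prefix='0001' -> emit 'b', reset
Bit 14: prefix='0' (no match yet)
Bit 15: prefix='01' -> emit 'h', reset
Bit 16: prefix='0' (no match yet)
Bit 17: prefix='00' (no match yet)
Bit 18: prefix='001' -> emit 'j', reset
Bit 19: prefix='0' (no match yet)
Bit 20: prefix='01' -> emit 'h', reset
Bit 21: prefix='1' -> emit 'p', reset
Bit 22: prefix='0' (no match yet)
Bit 23: prefix='00' (no match yet)
Bit 24: prefix='000' (no match yet)
Bit 25: prefix='0001' -> emit 'b', reset
Bit 26: prefix='0' (no match yet)
Bit 27: prefix='00' (no match yet)
Bit 28: prefix='001' -> emit 'j', reset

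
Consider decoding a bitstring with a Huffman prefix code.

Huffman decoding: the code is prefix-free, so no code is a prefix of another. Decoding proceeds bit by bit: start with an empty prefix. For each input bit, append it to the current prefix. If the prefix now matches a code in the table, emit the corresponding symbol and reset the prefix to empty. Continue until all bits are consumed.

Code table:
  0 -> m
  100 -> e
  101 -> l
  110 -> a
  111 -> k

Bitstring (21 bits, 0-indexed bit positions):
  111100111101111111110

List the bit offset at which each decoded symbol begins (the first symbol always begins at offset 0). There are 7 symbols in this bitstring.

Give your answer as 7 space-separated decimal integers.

Answer: 0 3 6 9 12 15 18

Derivation:
Bit 0: prefix='1' (no match yet)
Bit 1: prefix='11' (no match yet)
Bit 2: prefix='111' -> emit 'k', reset
Bit 3: prefix='1' (no match yet)
Bit 4: prefix='10' (no match yet)
Bit 5: prefix='100' -> emit 'e', reset
Bit 6: prefix='1' (no match yet)
Bit 7: prefix='11' (no match yet)
Bit 8: prefix='111' -> emit 'k', reset
Bit 9: prefix='1' (no match yet)
Bit 10: prefix='10' (no match yet)
Bit 11: prefix='101' -> emit 'l', reset
Bit 12: prefix='1' (no match yet)
Bit 13: prefix='11' (no match yet)
Bit 14: prefix='111' -> emit 'k', reset
Bit 15: prefix='1' (no match yet)
Bit 16: prefix='11' (no match yet)
Bit 17: prefix='111' -> emit 'k', reset
Bit 18: prefix='1' (no match yet)
Bit 19: prefix='11' (no match yet)
Bit 20: prefix='110' -> emit 'a', reset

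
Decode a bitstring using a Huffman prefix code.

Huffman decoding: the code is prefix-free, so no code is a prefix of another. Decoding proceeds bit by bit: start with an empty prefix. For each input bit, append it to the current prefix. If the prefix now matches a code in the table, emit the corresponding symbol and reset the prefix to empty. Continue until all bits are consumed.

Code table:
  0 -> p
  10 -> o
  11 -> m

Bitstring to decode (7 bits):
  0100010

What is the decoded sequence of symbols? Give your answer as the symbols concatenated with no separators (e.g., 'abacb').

Answer: poppo

Derivation:
Bit 0: prefix='0' -> emit 'p', reset
Bit 1: prefix='1' (no match yet)
Bit 2: prefix='10' -> emit 'o', reset
Bit 3: prefix='0' -> emit 'p', reset
Bit 4: prefix='0' -> emit 'p', reset
Bit 5: prefix='1' (no match yet)
Bit 6: prefix='10' -> emit 'o', reset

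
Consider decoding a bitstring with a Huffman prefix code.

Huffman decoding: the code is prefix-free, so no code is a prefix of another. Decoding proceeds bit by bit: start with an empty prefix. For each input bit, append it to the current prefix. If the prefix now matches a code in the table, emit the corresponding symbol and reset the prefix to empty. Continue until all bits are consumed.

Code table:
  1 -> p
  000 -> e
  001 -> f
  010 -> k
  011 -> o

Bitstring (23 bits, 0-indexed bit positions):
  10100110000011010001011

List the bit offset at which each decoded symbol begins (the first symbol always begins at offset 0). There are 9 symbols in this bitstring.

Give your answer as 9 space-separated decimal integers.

Bit 0: prefix='1' -> emit 'p', reset
Bit 1: prefix='0' (no match yet)
Bit 2: prefix='01' (no match yet)
Bit 3: prefix='010' -> emit 'k', reset
Bit 4: prefix='0' (no match yet)
Bit 5: prefix='01' (no match yet)
Bit 6: prefix='011' -> emit 'o', reset
Bit 7: prefix='0' (no match yet)
Bit 8: prefix='00' (no match yet)
Bit 9: prefix='000' -> emit 'e', reset
Bit 10: prefix='0' (no match yet)
Bit 11: prefix='00' (no match yet)
Bit 12: prefix='001' -> emit 'f', reset
Bit 13: prefix='1' -> emit 'p', reset
Bit 14: prefix='0' (no match yet)
Bit 15: prefix='01' (no match yet)
Bit 16: prefix='010' -> emit 'k', reset
Bit 17: prefix='0' (no match yet)
Bit 18: prefix='00' (no match yet)
Bit 19: prefix='001' -> emit 'f', reset
Bit 20: prefix='0' (no match yet)
Bit 21: prefix='01' (no match yet)
Bit 22: prefix='011' -> emit 'o', reset

Answer: 0 1 4 7 10 13 14 17 20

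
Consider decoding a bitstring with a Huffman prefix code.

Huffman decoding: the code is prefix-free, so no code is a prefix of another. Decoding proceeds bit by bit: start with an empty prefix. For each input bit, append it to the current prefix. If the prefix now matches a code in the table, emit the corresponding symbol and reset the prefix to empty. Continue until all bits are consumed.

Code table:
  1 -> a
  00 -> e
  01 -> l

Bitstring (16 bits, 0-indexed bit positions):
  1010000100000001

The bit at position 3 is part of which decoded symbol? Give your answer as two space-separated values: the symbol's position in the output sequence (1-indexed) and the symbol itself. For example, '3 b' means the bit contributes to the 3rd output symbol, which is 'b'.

Bit 0: prefix='1' -> emit 'a', reset
Bit 1: prefix='0' (no match yet)
Bit 2: prefix='01' -> emit 'l', reset
Bit 3: prefix='0' (no match yet)
Bit 4: prefix='00' -> emit 'e', reset
Bit 5: prefix='0' (no match yet)
Bit 6: prefix='00' -> emit 'e', reset
Bit 7: prefix='1' -> emit 'a', reset

Answer: 3 e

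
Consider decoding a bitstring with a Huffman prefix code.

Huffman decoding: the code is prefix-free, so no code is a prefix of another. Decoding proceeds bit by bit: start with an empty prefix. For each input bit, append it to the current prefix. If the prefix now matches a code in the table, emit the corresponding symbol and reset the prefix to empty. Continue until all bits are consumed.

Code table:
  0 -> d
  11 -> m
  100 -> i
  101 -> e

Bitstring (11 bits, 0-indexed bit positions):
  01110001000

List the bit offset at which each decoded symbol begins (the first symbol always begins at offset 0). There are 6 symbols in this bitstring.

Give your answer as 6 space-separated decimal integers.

Answer: 0 1 3 6 7 10

Derivation:
Bit 0: prefix='0' -> emit 'd', reset
Bit 1: prefix='1' (no match yet)
Bit 2: prefix='11' -> emit 'm', reset
Bit 3: prefix='1' (no match yet)
Bit 4: prefix='10' (no match yet)
Bit 5: prefix='100' -> emit 'i', reset
Bit 6: prefix='0' -> emit 'd', reset
Bit 7: prefix='1' (no match yet)
Bit 8: prefix='10' (no match yet)
Bit 9: prefix='100' -> emit 'i', reset
Bit 10: prefix='0' -> emit 'd', reset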